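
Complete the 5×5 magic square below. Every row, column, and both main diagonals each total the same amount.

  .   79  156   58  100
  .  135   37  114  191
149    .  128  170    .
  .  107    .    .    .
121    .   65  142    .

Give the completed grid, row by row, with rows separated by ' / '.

Anti-diagonal is already complete: 100 + 114 + 128 + 107 + 121 = 570, so that is the magic constant.
Using row 1: 79 + 156 + 58 + 100 + ? → (1,1) = 570 − 393 = 177.
Row 2: 135 + 37 + 114 + 191 + ? = 570, so (2,1) = 93.
Column 1 needs 570; the known cells sum to 540, so (4,1) = 30.
The remaining cell in column 3 is (4,3) = 570 − 386 = 184.
Column 4 must total 570; the given cells sum to 484, so (4,4) = 86.
Main diagonal needs 570; the known cells sum to 526, so (5,5) = 44.
The remaining cell in row 4 is (4,5) = 570 − 407 = 163.
Row 5 must total 570; the given cells sum to 372, so (5,2) = 198.
Using column 2: 79 + 135 + 107 + 198 + ? → (3,2) = 570 − 519 = 51.
From column 5, 570 − (100 + 191 + 163 + 44) gives (3,5) = 72.

177 79 156 58 100 / 93 135 37 114 191 / 149 51 128 170 72 / 30 107 184 86 163 / 121 198 65 142 44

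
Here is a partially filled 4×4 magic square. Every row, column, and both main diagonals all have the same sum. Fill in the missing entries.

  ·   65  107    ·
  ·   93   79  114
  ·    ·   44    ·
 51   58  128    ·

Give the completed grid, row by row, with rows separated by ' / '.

100 65 107 86 / 72 93 79 114 / 135 142 44 37 / 51 58 128 121

Column 3 is already complete: 107 + 79 + 44 + 128 = 358, so that is the magic constant.
From row 2, 358 − (93 + 79 + 114) gives (2,1) = 72.
Using row 4: 51 + 58 + 128 + ? → (4,4) = 358 − 237 = 121.
Column 2 must total 358; the given cells sum to 216, so (3,2) = 142.
The remaining cell in main diagonal is (1,1) = 358 − 258 = 100.
Anti-diagonal must total 358; the given cells sum to 272, so (1,4) = 86.
Column 1: 100 + 72 + 51 + ? = 358, so (3,1) = 135.
Using column 4: 86 + 114 + 121 + ? → (3,4) = 358 − 321 = 37.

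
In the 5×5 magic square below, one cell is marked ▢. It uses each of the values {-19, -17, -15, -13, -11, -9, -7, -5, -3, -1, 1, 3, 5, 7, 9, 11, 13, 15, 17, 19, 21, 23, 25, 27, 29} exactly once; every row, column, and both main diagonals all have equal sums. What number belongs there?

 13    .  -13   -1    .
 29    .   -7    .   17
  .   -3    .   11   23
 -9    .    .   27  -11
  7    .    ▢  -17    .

21

The 25 entries sum to 125, so each line sums to 125/5 = 25.
The remaining cell in column 1 is (3,1) = 25 − 40 = -15.
From column 4, 25 − (-1 + 11 + 27 + (-17)) gives (2,4) = 5.
Using row 2: 29 + (-7) + 5 + 17 + ? → (2,2) = 25 − 44 = -19.
The remaining cell in row 3 is (3,3) = 25 − 16 = 9.
From main diagonal, 25 − (13 + (-19) + 9 + 27) gives (5,5) = -5.
Column 5 needs 25; the known cells sum to 24, so (1,5) = 1.
Anti-diagonal must total 25; the given cells sum to 22, so (4,2) = 3.
Using row 1: 13 + (-13) + (-1) + 1 + ? → (1,2) = 25 − 0 = 25.
Row 4 needs 25; the known cells sum to 10, so (4,3) = 15.
Column 2: 25 + (-19) + (-3) + 3 + ? = 25, so (5,2) = 19.
Column 3 needs 25; the known cells sum to 4, so (5,3) = 21.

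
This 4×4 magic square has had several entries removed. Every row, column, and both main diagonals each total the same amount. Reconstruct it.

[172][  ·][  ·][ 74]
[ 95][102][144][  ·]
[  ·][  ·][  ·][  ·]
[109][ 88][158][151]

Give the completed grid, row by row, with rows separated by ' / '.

Row 4 is already complete: 109 + 88 + 158 + 151 = 506, so that is the magic constant.
From row 2, 506 − (95 + 102 + 144) gives (2,4) = 165.
Column 1: 172 + 95 + 109 + ? = 506, so (3,1) = 130.
From column 4, 506 − (74 + 165 + 151) gives (3,4) = 116.
Main diagonal: 172 + 102 + 151 + ? = 506, so (3,3) = 81.
From anti-diagonal, 506 − (74 + 144 + 109) gives (3,2) = 179.
From column 2, 506 − (102 + 179 + 88) gives (1,2) = 137.
Column 3: 144 + 81 + 158 + ? = 506, so (1,3) = 123.

172 137 123 74 / 95 102 144 165 / 130 179 81 116 / 109 88 158 151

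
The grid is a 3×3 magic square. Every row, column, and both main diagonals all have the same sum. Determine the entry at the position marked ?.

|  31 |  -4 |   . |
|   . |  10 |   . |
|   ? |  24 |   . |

Column 2 is complete and sums to 30; that is the magic constant.
The remaining cell in row 1 is (1,3) = 30 − 27 = 3.
From main diagonal, 30 − (31 + 10) gives (3,3) = -11.
From anti-diagonal, 30 − (3 + 10) gives (3,1) = 17.

17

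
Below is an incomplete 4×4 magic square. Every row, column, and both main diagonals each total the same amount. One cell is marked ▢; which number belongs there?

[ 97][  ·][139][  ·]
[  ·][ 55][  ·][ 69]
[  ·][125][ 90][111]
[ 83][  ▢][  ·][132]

Main diagonal is complete and sums to 374; that is the magic constant.
Using row 3: 125 + 90 + 111 + ? → (3,1) = 374 − 326 = 48.
Column 1 needs 374; the known cells sum to 228, so (2,1) = 146.
The remaining cell in column 4 is (1,4) = 374 − 312 = 62.
Anti-diagonal must total 374; the given cells sum to 270, so (2,3) = 104.
The remaining cell in row 1 is (1,2) = 374 − 298 = 76.
The remaining cell in column 2 is (4,2) = 374 − 256 = 118.

118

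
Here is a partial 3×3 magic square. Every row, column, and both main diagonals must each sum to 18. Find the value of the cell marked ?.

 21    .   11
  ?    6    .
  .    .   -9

-4

Row 1: 21 + 11 + ? = 18, so (1,2) = -14.
Using column 2: -14 + 6 + ? → (3,2) = 18 − (-8) = 26.
Using column 3: 11 + (-9) + ? → (2,3) = 18 − 2 = 16.
The remaining cell in anti-diagonal is (3,1) = 18 − 17 = 1.
From row 2, 18 − (6 + 16) gives (2,1) = -4.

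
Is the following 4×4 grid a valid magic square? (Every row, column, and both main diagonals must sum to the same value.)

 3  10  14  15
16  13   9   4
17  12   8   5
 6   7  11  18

Row 1: 3 + 10 + 14 + 15 = 42.
Row 2: 16 + 13 + 9 + 4 = 42.
Row 3: 17 + 12 + 8 + 5 = 42.
Row 4: 6 + 7 + 11 + 18 = 42.
Column 1: 3 + 16 + 17 + 6 = 42.
Column 2: 10 + 13 + 12 + 7 = 42.
Column 3: 14 + 9 + 8 + 11 = 42.
Column 4: 15 + 4 + 5 + 18 = 42.
Main diagonal: 3 + 13 + 8 + 18 = 42.
Anti-diagonal: 15 + 9 + 12 + 6 = 42.
All lines sum to 42.

Yes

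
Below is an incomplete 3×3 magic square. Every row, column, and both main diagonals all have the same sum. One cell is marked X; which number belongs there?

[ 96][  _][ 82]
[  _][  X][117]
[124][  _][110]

103

Column 3 is complete and sums to 309; that is the magic constant.
Row 1 needs 309; the known cells sum to 178, so (1,2) = 131.
Row 3 needs 309; the known cells sum to 234, so (3,2) = 75.
From column 1, 309 − (96 + 124) gives (2,1) = 89.
Column 2 must total 309; the given cells sum to 206, so (2,2) = 103.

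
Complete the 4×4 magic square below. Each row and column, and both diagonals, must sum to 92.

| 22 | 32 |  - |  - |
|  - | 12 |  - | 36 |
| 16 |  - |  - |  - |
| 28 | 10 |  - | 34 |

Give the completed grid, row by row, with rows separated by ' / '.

Row 4: 28 + 10 + 34 + ? = 92, so (4,3) = 20.
Using column 1: 22 + 16 + 28 + ? → (2,1) = 92 − 66 = 26.
Column 2 must total 92; the given cells sum to 54, so (3,2) = 38.
Main diagonal needs 92; the known cells sum to 68, so (3,3) = 24.
From row 2, 92 − (26 + 12 + 36) gives (2,3) = 18.
Using row 3: 16 + 38 + 24 + ? → (3,4) = 92 − 78 = 14.
Column 3 needs 92; the known cells sum to 62, so (1,3) = 30.
From column 4, 92 − (36 + 14 + 34) gives (1,4) = 8.

22 32 30 8 / 26 12 18 36 / 16 38 24 14 / 28 10 20 34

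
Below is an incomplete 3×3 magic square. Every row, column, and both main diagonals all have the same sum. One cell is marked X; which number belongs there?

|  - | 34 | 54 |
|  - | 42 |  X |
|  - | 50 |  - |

Column 2 is complete and sums to 126; that is the magic constant.
Row 1 needs 126; the known cells sum to 88, so (1,1) = 38.
The remaining cell in main diagonal is (3,3) = 126 − 80 = 46.
Anti-diagonal must total 126; the given cells sum to 96, so (3,1) = 30.
Column 1 must total 126; the given cells sum to 68, so (2,1) = 58.
Column 3 needs 126; the known cells sum to 100, so (2,3) = 26.

26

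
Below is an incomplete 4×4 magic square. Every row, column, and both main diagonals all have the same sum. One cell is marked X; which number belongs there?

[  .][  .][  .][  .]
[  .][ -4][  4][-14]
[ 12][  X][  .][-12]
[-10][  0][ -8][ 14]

-6

Row 4 is complete and sums to -4; that is the magic constant.
The remaining cell in row 2 is (2,1) = -4 − (-14) = 10.
Column 1 must total -4; the given cells sum to 12, so (1,1) = -16.
Using column 4: -14 + (-12) + 14 + ? → (1,4) = -4 − (-12) = 8.
Using main diagonal: -16 + (-4) + 14 + ? → (3,3) = -4 − (-6) = 2.
Anti-diagonal needs -4; the known cells sum to 2, so (3,2) = -6.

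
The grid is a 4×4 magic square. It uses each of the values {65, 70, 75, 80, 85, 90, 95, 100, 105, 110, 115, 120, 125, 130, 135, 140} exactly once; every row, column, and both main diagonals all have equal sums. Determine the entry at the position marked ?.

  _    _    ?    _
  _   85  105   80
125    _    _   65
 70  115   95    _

90

The 16 entries sum to 1640, so each line sums to 1640/4 = 410.
The remaining cell in row 2 is (2,1) = 410 − 270 = 140.
The remaining cell in row 4 is (4,4) = 410 − 280 = 130.
Column 1 needs 410; the known cells sum to 335, so (1,1) = 75.
Column 4 must total 410; the given cells sum to 275, so (1,4) = 135.
Using main diagonal: 75 + 85 + 130 + ? → (3,3) = 410 − 290 = 120.
Using anti-diagonal: 135 + 105 + 70 + ? → (3,2) = 410 − 310 = 100.
The remaining cell in column 2 is (1,2) = 410 − 300 = 110.
Column 3: 105 + 120 + 95 + ? = 410, so (1,3) = 90.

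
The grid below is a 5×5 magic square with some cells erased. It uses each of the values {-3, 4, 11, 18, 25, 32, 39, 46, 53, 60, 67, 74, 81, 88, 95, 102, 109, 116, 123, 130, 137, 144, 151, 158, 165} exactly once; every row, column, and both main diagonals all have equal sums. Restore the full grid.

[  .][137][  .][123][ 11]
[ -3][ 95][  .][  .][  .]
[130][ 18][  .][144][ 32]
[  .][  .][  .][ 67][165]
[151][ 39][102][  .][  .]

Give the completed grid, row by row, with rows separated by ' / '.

74 137 60 123 11 / -3 95 158 46 109 / 130 18 81 144 32 / 53 116 4 67 165 / 151 39 102 25 88

The 25 entries sum to 2025, so each line sums to 2025/5 = 405.
Row 3 needs 405; the known cells sum to 324, so (3,3) = 81.
Column 2 needs 405; the known cells sum to 289, so (4,2) = 116.
From anti-diagonal, 405 − (11 + 81 + 116 + 151) gives (2,4) = 46.
From column 4, 405 − (123 + 46 + 144 + 67) gives (5,4) = 25.
Using row 5: 151 + 39 + 102 + 25 + ? → (5,5) = 405 − 317 = 88.
Using column 5: 11 + 32 + 165 + 88 + ? → (2,5) = 405 − 296 = 109.
Main diagonal must total 405; the given cells sum to 331, so (1,1) = 74.
From row 1, 405 − (74 + 137 + 123 + 11) gives (1,3) = 60.
From row 2, 405 − (-3 + 95 + 46 + 109) gives (2,3) = 158.
Column 1 needs 405; the known cells sum to 352, so (4,1) = 53.
The remaining cell in column 3 is (4,3) = 405 − 401 = 4.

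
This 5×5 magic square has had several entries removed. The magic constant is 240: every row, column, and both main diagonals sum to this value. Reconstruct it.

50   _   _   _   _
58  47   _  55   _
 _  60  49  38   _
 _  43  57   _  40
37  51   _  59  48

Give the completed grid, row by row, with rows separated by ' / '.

The remaining cell in row 5 is (5,3) = 240 − 195 = 45.
From column 2, 240 − (47 + 60 + 43 + 51) gives (1,2) = 39.
Main diagonal must total 240; the given cells sum to 194, so (4,4) = 46.
Anti-diagonal needs 240; the known cells sum to 184, so (1,5) = 56.
Row 4: 43 + 57 + 46 + 40 + ? = 240, so (4,1) = 54.
From column 1, 240 − (50 + 58 + 54 + 37) gives (3,1) = 41.
From column 4, 240 − (55 + 38 + 46 + 59) gives (1,4) = 42.
Using row 1: 50 + 39 + 42 + 56 + ? → (1,3) = 240 − 187 = 53.
The remaining cell in row 3 is (3,5) = 240 − 188 = 52.
Column 3: 53 + 49 + 57 + 45 + ? = 240, so (2,3) = 36.
The remaining cell in column 5 is (2,5) = 240 − 196 = 44.

50 39 53 42 56 / 58 47 36 55 44 / 41 60 49 38 52 / 54 43 57 46 40 / 37 51 45 59 48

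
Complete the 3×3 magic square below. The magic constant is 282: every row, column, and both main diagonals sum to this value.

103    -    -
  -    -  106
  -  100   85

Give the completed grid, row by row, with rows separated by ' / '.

Row 3: 100 + 85 + ? = 282, so (3,1) = 97.
The remaining cell in column 1 is (2,1) = 282 − 200 = 82.
From column 3, 282 − (106 + 85) gives (1,3) = 91.
Main diagonal needs 282; the known cells sum to 188, so (2,2) = 94.
Row 1 needs 282; the known cells sum to 194, so (1,2) = 88.

103 88 91 / 82 94 106 / 97 100 85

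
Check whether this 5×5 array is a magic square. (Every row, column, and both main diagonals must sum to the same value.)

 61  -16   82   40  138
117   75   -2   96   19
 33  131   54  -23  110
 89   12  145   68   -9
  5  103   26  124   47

Row 1: 61 + (-16) + 82 + 40 + 138 = 305.
Row 2: 117 + 75 + (-2) + 96 + 19 = 305.
Row 3: 33 + 131 + 54 + (-23) + 110 = 305.
Row 4: 89 + 12 + 145 + 68 + (-9) = 305.
Row 5: 5 + 103 + 26 + 124 + 47 = 305.
Column 1: 61 + 117 + 33 + 89 + 5 = 305.
Column 2: -16 + 75 + 131 + 12 + 103 = 305.
Column 3: 82 + (-2) + 54 + 145 + 26 = 305.
Column 4: 40 + 96 + (-23) + 68 + 124 = 305.
Column 5: 138 + 19 + 110 + (-9) + 47 = 305.
Main diagonal: 61 + 75 + 54 + 68 + 47 = 305.
Anti-diagonal: 138 + 96 + 54 + 12 + 5 = 305.
All lines sum to 305.

Yes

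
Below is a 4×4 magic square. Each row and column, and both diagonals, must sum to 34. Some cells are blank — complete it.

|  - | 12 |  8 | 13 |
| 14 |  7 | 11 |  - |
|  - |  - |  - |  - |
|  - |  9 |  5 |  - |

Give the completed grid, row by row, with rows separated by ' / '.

1 12 8 13 / 14 7 11 2 / 15 6 10 3 / 4 9 5 16

Row 1 needs 34; the known cells sum to 33, so (1,1) = 1.
Using row 2: 14 + 7 + 11 + ? → (2,4) = 34 − 32 = 2.
Column 2: 12 + 7 + 9 + ? = 34, so (3,2) = 6.
The remaining cell in column 3 is (3,3) = 34 − 24 = 10.
The remaining cell in main diagonal is (4,4) = 34 − 18 = 16.
Using anti-diagonal: 13 + 11 + 6 + ? → (4,1) = 34 − 30 = 4.
The remaining cell in column 1 is (3,1) = 34 − 19 = 15.
From column 4, 34 − (13 + 2 + 16) gives (3,4) = 3.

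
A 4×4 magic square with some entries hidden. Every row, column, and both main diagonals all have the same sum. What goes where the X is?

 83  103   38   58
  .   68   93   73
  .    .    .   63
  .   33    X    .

108

Row 1 is complete and sums to 282; that is the magic constant.
Using row 2: 68 + 93 + 73 + ? → (2,1) = 282 − 234 = 48.
From column 2, 282 − (103 + 68 + 33) gives (3,2) = 78.
Column 4 needs 282; the known cells sum to 194, so (4,4) = 88.
Using main diagonal: 83 + 68 + 88 + ? → (3,3) = 282 − 239 = 43.
The remaining cell in anti-diagonal is (4,1) = 282 − 229 = 53.
Row 3: 78 + 43 + 63 + ? = 282, so (3,1) = 98.
From row 4, 282 − (53 + 33 + 88) gives (4,3) = 108.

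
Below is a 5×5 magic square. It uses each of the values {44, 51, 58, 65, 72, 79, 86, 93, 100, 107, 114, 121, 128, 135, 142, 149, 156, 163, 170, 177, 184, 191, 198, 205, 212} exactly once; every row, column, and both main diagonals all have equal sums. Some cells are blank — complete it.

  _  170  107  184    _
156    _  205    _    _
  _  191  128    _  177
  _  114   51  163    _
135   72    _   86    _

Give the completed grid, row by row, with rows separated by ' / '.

The 25 entries sum to 3200, so each line sums to 3200/5 = 640.
The remaining cell in column 2 is (2,2) = 640 − 547 = 93.
From column 3, 640 − (107 + 205 + 128 + 51) gives (5,3) = 149.
Row 5 needs 640; the known cells sum to 442, so (5,5) = 198.
Main diagonal: 93 + 128 + 163 + 198 + ? = 640, so (1,1) = 58.
Row 1 must total 640; the given cells sum to 519, so (1,5) = 121.
The remaining cell in anti-diagonal is (2,4) = 640 − 498 = 142.
From row 2, 640 − (156 + 93 + 205 + 142) gives (2,5) = 44.
Column 4: 184 + 142 + 163 + 86 + ? = 640, so (3,4) = 65.
Column 5 must total 640; the given cells sum to 540, so (4,5) = 100.
Row 3 needs 640; the known cells sum to 561, so (3,1) = 79.
From row 4, 640 − (114 + 51 + 163 + 100) gives (4,1) = 212.

58 170 107 184 121 / 156 93 205 142 44 / 79 191 128 65 177 / 212 114 51 163 100 / 135 72 149 86 198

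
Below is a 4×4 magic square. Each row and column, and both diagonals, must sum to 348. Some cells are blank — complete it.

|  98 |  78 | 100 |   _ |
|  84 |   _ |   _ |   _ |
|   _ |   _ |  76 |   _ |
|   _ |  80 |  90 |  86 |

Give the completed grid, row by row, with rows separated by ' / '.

98 78 100 72 / 84 88 82 94 / 74 102 76 96 / 92 80 90 86

From row 1, 348 − (98 + 78 + 100) gives (1,4) = 72.
Row 4: 80 + 90 + 86 + ? = 348, so (4,1) = 92.
The remaining cell in column 1 is (3,1) = 348 − 274 = 74.
Column 3: 100 + 76 + 90 + ? = 348, so (2,3) = 82.
Main diagonal needs 348; the known cells sum to 260, so (2,2) = 88.
Anti-diagonal must total 348; the given cells sum to 246, so (3,2) = 102.
Row 2 must total 348; the given cells sum to 254, so (2,4) = 94.
Row 3 needs 348; the known cells sum to 252, so (3,4) = 96.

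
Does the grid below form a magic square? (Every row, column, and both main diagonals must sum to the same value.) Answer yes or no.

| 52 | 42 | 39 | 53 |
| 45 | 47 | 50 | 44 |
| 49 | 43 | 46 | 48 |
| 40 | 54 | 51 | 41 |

Yes

Row 1: 52 + 42 + 39 + 53 = 186.
Row 2: 45 + 47 + 50 + 44 = 186.
Row 3: 49 + 43 + 46 + 48 = 186.
Row 4: 40 + 54 + 51 + 41 = 186.
Column 1: 52 + 45 + 49 + 40 = 186.
Column 2: 42 + 47 + 43 + 54 = 186.
Column 3: 39 + 50 + 46 + 51 = 186.
Column 4: 53 + 44 + 48 + 41 = 186.
Main diagonal: 52 + 47 + 46 + 41 = 186.
Anti-diagonal: 53 + 50 + 43 + 40 = 186.
All lines sum to 186.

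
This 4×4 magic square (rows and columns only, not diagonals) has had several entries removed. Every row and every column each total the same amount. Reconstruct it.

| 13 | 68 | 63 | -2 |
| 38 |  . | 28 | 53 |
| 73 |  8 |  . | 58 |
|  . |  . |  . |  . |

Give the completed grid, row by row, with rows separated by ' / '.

Row 1 is already complete: 13 + 68 + 63 + -2 = 142, so that is the magic constant.
Using row 2: 38 + 28 + 53 + ? → (2,2) = 142 − 119 = 23.
Row 3 must total 142; the given cells sum to 139, so (3,3) = 3.
Column 1 must total 142; the given cells sum to 124, so (4,1) = 18.
Column 2 needs 142; the known cells sum to 99, so (4,2) = 43.
The remaining cell in column 3 is (4,3) = 142 − 94 = 48.
Column 4: -2 + 53 + 58 + ? = 142, so (4,4) = 33.

13 68 63 -2 / 38 23 28 53 / 73 8 3 58 / 18 43 48 33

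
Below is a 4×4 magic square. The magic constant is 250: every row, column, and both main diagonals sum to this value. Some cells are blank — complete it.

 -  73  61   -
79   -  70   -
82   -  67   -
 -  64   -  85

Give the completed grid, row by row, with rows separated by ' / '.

From column 3, 250 − (61 + 70 + 67) gives (4,3) = 52.
Using row 4: 64 + 52 + 85 + ? → (4,1) = 250 − 201 = 49.
Column 1 must total 250; the given cells sum to 210, so (1,1) = 40.
From main diagonal, 250 − (40 + 67 + 85) gives (2,2) = 58.
Using row 1: 40 + 73 + 61 + ? → (1,4) = 250 − 174 = 76.
Row 2: 79 + 58 + 70 + ? = 250, so (2,4) = 43.
Column 2: 73 + 58 + 64 + ? = 250, so (3,2) = 55.
Column 4 must total 250; the given cells sum to 204, so (3,4) = 46.

40 73 61 76 / 79 58 70 43 / 82 55 67 46 / 49 64 52 85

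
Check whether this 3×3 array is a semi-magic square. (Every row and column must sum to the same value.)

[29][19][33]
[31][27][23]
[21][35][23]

No — column 2 sums to 81 but row 3 sums to 79.

Row 1: 29 + 19 + 33 = 81.
Row 2: 31 + 27 + 23 = 81.
Row 3: 21 + 35 + 23 = 79.
Column 1: 29 + 31 + 21 = 81.
Column 2: 19 + 27 + 35 = 81.
Column 3: 33 + 23 + 23 = 79.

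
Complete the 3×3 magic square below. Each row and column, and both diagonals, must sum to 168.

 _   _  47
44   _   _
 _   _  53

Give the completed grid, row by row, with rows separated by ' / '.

59 62 47 / 44 56 68 / 65 50 53

Column 3 must total 168; the given cells sum to 100, so (2,3) = 68.
Row 2 must total 168; the given cells sum to 112, so (2,2) = 56.
Using main diagonal: 56 + 53 + ? → (1,1) = 168 − 109 = 59.
Anti-diagonal must total 168; the given cells sum to 103, so (3,1) = 65.
Using row 1: 59 + 47 + ? → (1,2) = 168 − 106 = 62.
Row 3: 65 + 53 + ? = 168, so (3,2) = 50.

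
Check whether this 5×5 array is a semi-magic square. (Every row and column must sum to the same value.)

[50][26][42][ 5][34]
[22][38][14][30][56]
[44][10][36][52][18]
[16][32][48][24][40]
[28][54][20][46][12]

Row 1: 50 + 26 + 42 + 5 + 34 = 157.
Row 2: 22 + 38 + 14 + 30 + 56 = 160.
Row 3: 44 + 10 + 36 + 52 + 18 = 160.
Row 4: 16 + 32 + 48 + 24 + 40 = 160.
Row 5: 28 + 54 + 20 + 46 + 12 = 160.
Column 1: 50 + 22 + 44 + 16 + 28 = 160.
Column 2: 26 + 38 + 10 + 32 + 54 = 160.
Column 3: 42 + 14 + 36 + 48 + 20 = 160.
Column 4: 5 + 30 + 52 + 24 + 46 = 157.
Column 5: 34 + 56 + 18 + 40 + 12 = 160.

No — row 1 sums to 157 but row 2 sums to 160.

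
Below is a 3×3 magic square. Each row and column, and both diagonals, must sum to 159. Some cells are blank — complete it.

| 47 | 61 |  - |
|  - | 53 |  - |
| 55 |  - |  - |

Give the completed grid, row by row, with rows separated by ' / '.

Using row 1: 47 + 61 + ? → (1,3) = 159 − 108 = 51.
The remaining cell in column 1 is (2,1) = 159 − 102 = 57.
Column 2 must total 159; the given cells sum to 114, so (3,2) = 45.
From main diagonal, 159 − (47 + 53) gives (3,3) = 59.
Row 2 must total 159; the given cells sum to 110, so (2,3) = 49.

47 61 51 / 57 53 49 / 55 45 59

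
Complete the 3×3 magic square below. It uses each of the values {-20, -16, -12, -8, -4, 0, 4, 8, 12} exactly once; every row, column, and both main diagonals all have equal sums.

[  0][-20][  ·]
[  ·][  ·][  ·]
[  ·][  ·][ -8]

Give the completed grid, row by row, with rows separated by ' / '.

0 -20 8 / 4 -4 -12 / -16 12 -8

The 9 entries sum to -36, so each line sums to -36/3 = -12.
From row 1, -12 − (0 + (-20)) gives (1,3) = 8.
The remaining cell in column 3 is (2,3) = -12 − 0 = -12.
The remaining cell in main diagonal is (2,2) = -12 − (-8) = -4.
Anti-diagonal: 8 + (-4) + ? = -12, so (3,1) = -16.
Row 2: -4 + (-12) + ? = -12, so (2,1) = 4.
Using row 3: -16 + (-8) + ? → (3,2) = -12 − (-24) = 12.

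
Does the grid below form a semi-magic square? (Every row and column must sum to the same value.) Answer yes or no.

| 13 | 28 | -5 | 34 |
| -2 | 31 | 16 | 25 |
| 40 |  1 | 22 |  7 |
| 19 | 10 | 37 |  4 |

Yes

Row 1: 13 + 28 + (-5) + 34 = 70.
Row 2: -2 + 31 + 16 + 25 = 70.
Row 3: 40 + 1 + 22 + 7 = 70.
Row 4: 19 + 10 + 37 + 4 = 70.
Column 1: 13 + (-2) + 40 + 19 = 70.
Column 2: 28 + 31 + 1 + 10 = 70.
Column 3: -5 + 16 + 22 + 37 = 70.
Column 4: 34 + 25 + 7 + 4 = 70.
All lines sum to 70.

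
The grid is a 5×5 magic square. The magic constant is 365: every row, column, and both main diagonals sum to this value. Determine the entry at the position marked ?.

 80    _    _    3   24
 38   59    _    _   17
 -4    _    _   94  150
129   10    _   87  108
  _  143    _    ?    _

Row 4 must total 365; the given cells sum to 334, so (4,3) = 31.
Using column 1: 80 + 38 + (-4) + 129 + ? → (5,1) = 365 − 243 = 122.
Using column 5: 24 + 17 + 150 + 108 + ? → (5,5) = 365 − 299 = 66.
The remaining cell in main diagonal is (3,3) = 365 − 292 = 73.
The remaining cell in anti-diagonal is (2,4) = 365 − 229 = 136.
The remaining cell in row 2 is (2,3) = 365 − 250 = 115.
Row 3 must total 365; the given cells sum to 313, so (3,2) = 52.
Column 2 must total 365; the given cells sum to 264, so (1,2) = 101.
The remaining cell in column 4 is (5,4) = 365 − 320 = 45.

45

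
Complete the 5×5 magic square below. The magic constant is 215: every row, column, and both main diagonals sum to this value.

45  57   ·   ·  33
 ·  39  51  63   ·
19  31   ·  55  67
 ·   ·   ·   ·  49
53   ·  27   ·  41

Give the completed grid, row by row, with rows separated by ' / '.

45 57 59 21 33 / 37 39 51 63 25 / 19 31 43 55 67 / 61 23 35 47 49 / 53 65 27 29 41

Row 3: 19 + 31 + 55 + 67 + ? = 215, so (3,3) = 43.
Column 5: 33 + 67 + 49 + 41 + ? = 215, so (2,5) = 25.
Main diagonal must total 215; the given cells sum to 168, so (4,4) = 47.
Using anti-diagonal: 33 + 63 + 43 + 53 + ? → (4,2) = 215 − 192 = 23.
The remaining cell in row 2 is (2,1) = 215 − 178 = 37.
Column 1 needs 215; the known cells sum to 154, so (4,1) = 61.
From column 2, 215 − (57 + 39 + 31 + 23) gives (5,2) = 65.
Using row 4: 61 + 23 + 47 + 49 + ? → (4,3) = 215 − 180 = 35.
The remaining cell in row 5 is (5,4) = 215 − 186 = 29.
Using column 3: 51 + 43 + 35 + 27 + ? → (1,3) = 215 − 156 = 59.
Using column 4: 63 + 55 + 47 + 29 + ? → (1,4) = 215 − 194 = 21.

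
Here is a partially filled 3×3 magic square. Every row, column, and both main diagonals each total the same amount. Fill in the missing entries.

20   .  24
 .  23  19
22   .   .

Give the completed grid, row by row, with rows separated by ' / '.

Anti-diagonal is already complete: 24 + 23 + 22 = 69, so that is the magic constant.
The remaining cell in row 1 is (1,2) = 69 − 44 = 25.
Row 2: 23 + 19 + ? = 69, so (2,1) = 27.
The remaining cell in column 2 is (3,2) = 69 − 48 = 21.
Column 3: 24 + 19 + ? = 69, so (3,3) = 26.

20 25 24 / 27 23 19 / 22 21 26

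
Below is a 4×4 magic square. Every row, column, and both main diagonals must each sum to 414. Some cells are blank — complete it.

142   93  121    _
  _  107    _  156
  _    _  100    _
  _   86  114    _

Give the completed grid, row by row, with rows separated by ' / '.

142 93 121 58 / 72 107 79 156 / 51 128 100 135 / 149 86 114 65

Row 1 must total 414; the given cells sum to 356, so (1,4) = 58.
The remaining cell in column 2 is (3,2) = 414 − 286 = 128.
Using column 3: 121 + 100 + 114 + ? → (2,3) = 414 − 335 = 79.
Using main diagonal: 142 + 107 + 100 + ? → (4,4) = 414 − 349 = 65.
The remaining cell in anti-diagonal is (4,1) = 414 − 265 = 149.
Row 2: 107 + 79 + 156 + ? = 414, so (2,1) = 72.
Using column 1: 142 + 72 + 149 + ? → (3,1) = 414 − 363 = 51.
Column 4 needs 414; the known cells sum to 279, so (3,4) = 135.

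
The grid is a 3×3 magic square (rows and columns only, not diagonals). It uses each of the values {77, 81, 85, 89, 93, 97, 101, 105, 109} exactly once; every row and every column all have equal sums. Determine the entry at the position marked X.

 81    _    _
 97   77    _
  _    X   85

The 9 entries sum to 837, so each line sums to 837/3 = 279.
Row 2 needs 279; the known cells sum to 174, so (2,3) = 105.
Column 1 needs 279; the known cells sum to 178, so (3,1) = 101.
Column 3 must total 279; the given cells sum to 190, so (1,3) = 89.
Row 1 needs 279; the known cells sum to 170, so (1,2) = 109.
Row 3 must total 279; the given cells sum to 186, so (3,2) = 93.

93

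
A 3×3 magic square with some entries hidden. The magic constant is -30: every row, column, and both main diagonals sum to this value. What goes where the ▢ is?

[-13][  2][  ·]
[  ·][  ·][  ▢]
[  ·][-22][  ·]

-4

Using row 1: -13 + 2 + ? → (1,3) = -30 − (-11) = -19.
The remaining cell in column 2 is (2,2) = -30 − (-20) = -10.
From main diagonal, -30 − (-13 + (-10)) gives (3,3) = -7.
From anti-diagonal, -30 − (-19 + (-10)) gives (3,1) = -1.
Using column 1: -13 + (-1) + ? → (2,1) = -30 − (-14) = -16.
Column 3: -19 + (-7) + ? = -30, so (2,3) = -4.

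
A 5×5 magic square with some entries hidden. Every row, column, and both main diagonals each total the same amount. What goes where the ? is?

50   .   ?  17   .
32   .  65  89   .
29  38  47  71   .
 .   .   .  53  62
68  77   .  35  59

Column 4 is complete and sums to 265; that is the magic constant.
From row 3, 265 − (29 + 38 + 47 + 71) gives (3,5) = 80.
Row 5: 68 + 77 + 35 + 59 + ? = 265, so (5,3) = 26.
The remaining cell in column 1 is (4,1) = 265 − 179 = 86.
Main diagonal must total 265; the given cells sum to 209, so (2,2) = 56.
Using row 2: 32 + 56 + 65 + 89 + ? → (2,5) = 265 − 242 = 23.
The remaining cell in column 5 is (1,5) = 265 − 224 = 41.
Anti-diagonal must total 265; the given cells sum to 245, so (4,2) = 20.
The remaining cell in row 4 is (4,3) = 265 − 221 = 44.
From column 2, 265 − (56 + 38 + 20 + 77) gives (1,2) = 74.
The remaining cell in column 3 is (1,3) = 265 − 182 = 83.

83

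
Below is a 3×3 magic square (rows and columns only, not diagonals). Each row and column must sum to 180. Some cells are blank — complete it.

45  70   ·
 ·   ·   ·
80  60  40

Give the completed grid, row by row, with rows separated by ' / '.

45 70 65 / 55 50 75 / 80 60 40

Row 1: 45 + 70 + ? = 180, so (1,3) = 65.
Column 1 must total 180; the given cells sum to 125, so (2,1) = 55.
The remaining cell in column 2 is (2,2) = 180 − 130 = 50.
The remaining cell in column 3 is (2,3) = 180 − 105 = 75.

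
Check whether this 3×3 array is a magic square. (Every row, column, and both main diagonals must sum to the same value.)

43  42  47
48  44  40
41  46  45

Row 1: 43 + 42 + 47 = 132.
Row 2: 48 + 44 + 40 = 132.
Row 3: 41 + 46 + 45 = 132.
Column 1: 43 + 48 + 41 = 132.
Column 2: 42 + 44 + 46 = 132.
Column 3: 47 + 40 + 45 = 132.
Main diagonal: 43 + 44 + 45 = 132.
Anti-diagonal: 47 + 44 + 41 = 132.
All lines sum to 132.

Yes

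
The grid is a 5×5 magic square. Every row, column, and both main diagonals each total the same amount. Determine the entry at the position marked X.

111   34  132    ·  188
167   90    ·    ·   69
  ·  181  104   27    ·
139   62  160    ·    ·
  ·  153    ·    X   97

Column 2 is complete and sums to 520; that is the magic constant.
Row 1: 111 + 34 + 132 + 188 + ? = 520, so (1,4) = 55.
From main diagonal, 520 − (111 + 90 + 104 + 97) gives (4,4) = 118.
From row 4, 520 − (139 + 62 + 160 + 118) gives (4,5) = 41.
Column 5 must total 520; the given cells sum to 395, so (3,5) = 125.
The remaining cell in row 3 is (3,1) = 520 − 437 = 83.
Column 1: 111 + 167 + 83 + 139 + ? = 520, so (5,1) = 20.
From anti-diagonal, 520 − (188 + 104 + 62 + 20) gives (2,4) = 146.
Row 2 needs 520; the known cells sum to 472, so (2,3) = 48.
Using column 3: 132 + 48 + 104 + 160 + ? → (5,3) = 520 − 444 = 76.
Using column 4: 55 + 146 + 27 + 118 + ? → (5,4) = 520 − 346 = 174.

174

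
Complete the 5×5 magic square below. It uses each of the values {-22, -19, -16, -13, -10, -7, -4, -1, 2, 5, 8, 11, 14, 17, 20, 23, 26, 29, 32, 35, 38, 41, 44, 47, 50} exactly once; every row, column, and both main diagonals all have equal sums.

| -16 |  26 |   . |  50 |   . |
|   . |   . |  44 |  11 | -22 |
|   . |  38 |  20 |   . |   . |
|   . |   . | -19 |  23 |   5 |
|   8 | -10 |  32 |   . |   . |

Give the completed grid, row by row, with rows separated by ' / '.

The 25 entries sum to 350, so each line sums to 350/5 = 70.
Using column 3: 44 + 20 + (-19) + 32 + ? → (1,3) = 70 − 77 = -7.
Row 1 must total 70; the given cells sum to 53, so (1,5) = 17.
Using anti-diagonal: 17 + 11 + 20 + 8 + ? → (4,2) = 70 − 56 = 14.
The remaining cell in row 4 is (4,1) = 70 − 23 = 47.
From column 2, 70 − (26 + 38 + 14 + (-10)) gives (2,2) = 2.
Main diagonal: -16 + 2 + 20 + 23 + ? = 70, so (5,5) = 41.
Using row 2: 2 + 44 + 11 + (-22) + ? → (2,1) = 70 − 35 = 35.
Row 5: 8 + (-10) + 32 + 41 + ? = 70, so (5,4) = -1.
The remaining cell in column 1 is (3,1) = 70 − 74 = -4.
Column 4 needs 70; the known cells sum to 83, so (3,4) = -13.
Column 5 must total 70; the given cells sum to 41, so (3,5) = 29.

-16 26 -7 50 17 / 35 2 44 11 -22 / -4 38 20 -13 29 / 47 14 -19 23 5 / 8 -10 32 -1 41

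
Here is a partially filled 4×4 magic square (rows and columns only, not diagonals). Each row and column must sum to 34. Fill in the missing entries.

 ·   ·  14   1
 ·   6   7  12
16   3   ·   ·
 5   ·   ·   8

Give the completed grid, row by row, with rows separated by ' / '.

Row 2: 6 + 7 + 12 + ? = 34, so (2,1) = 9.
Column 1 must total 34; the given cells sum to 30, so (1,1) = 4.
Using column 4: 1 + 12 + 8 + ? → (3,4) = 34 − 21 = 13.
Row 1: 4 + 14 + 1 + ? = 34, so (1,2) = 15.
Row 3 needs 34; the known cells sum to 32, so (3,3) = 2.
From column 2, 34 − (15 + 6 + 3) gives (4,2) = 10.
From column 3, 34 − (14 + 7 + 2) gives (4,3) = 11.

4 15 14 1 / 9 6 7 12 / 16 3 2 13 / 5 10 11 8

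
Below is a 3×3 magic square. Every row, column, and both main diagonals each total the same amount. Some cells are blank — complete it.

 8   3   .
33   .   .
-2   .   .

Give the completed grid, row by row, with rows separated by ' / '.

8 3 28 / 33 13 -7 / -2 23 18

Column 1 is already complete: 8 + 33 + -2 = 39, so that is the magic constant.
Row 1 must total 39; the given cells sum to 11, so (1,3) = 28.
The remaining cell in anti-diagonal is (2,2) = 39 − 26 = 13.
Using row 2: 33 + 13 + ? → (2,3) = 39 − 46 = -7.
Column 2 must total 39; the given cells sum to 16, so (3,2) = 23.
Column 3 needs 39; the known cells sum to 21, so (3,3) = 18.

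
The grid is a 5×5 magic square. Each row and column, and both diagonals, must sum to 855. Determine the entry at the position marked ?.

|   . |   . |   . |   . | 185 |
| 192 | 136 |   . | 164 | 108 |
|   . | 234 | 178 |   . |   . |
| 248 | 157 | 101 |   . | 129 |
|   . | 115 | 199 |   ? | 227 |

143

Row 2 needs 855; the known cells sum to 600, so (2,3) = 255.
Row 4 needs 855; the known cells sum to 635, so (4,4) = 220.
The remaining cell in column 2 is (1,2) = 855 − 642 = 213.
From column 3, 855 − (255 + 178 + 101 + 199) gives (1,3) = 122.
The remaining cell in column 5 is (3,5) = 855 − 649 = 206.
Main diagonal needs 855; the known cells sum to 761, so (1,1) = 94.
Anti-diagonal needs 855; the known cells sum to 684, so (5,1) = 171.
Using row 1: 94 + 213 + 122 + 185 + ? → (1,4) = 855 − 614 = 241.
From row 5, 855 − (171 + 115 + 199 + 227) gives (5,4) = 143.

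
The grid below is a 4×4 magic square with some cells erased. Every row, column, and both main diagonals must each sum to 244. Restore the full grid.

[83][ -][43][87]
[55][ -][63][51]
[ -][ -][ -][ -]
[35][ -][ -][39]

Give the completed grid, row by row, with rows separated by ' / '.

The remaining cell in row 1 is (1,2) = 244 − 213 = 31.
Row 2: 55 + 63 + 51 + ? = 244, so (2,2) = 75.
Using column 1: 83 + 55 + 35 + ? → (3,1) = 244 − 173 = 71.
Column 4 needs 244; the known cells sum to 177, so (3,4) = 67.
Main diagonal must total 244; the given cells sum to 197, so (3,3) = 47.
The remaining cell in anti-diagonal is (3,2) = 244 − 185 = 59.
Column 2 needs 244; the known cells sum to 165, so (4,2) = 79.
Column 3 needs 244; the known cells sum to 153, so (4,3) = 91.

83 31 43 87 / 55 75 63 51 / 71 59 47 67 / 35 79 91 39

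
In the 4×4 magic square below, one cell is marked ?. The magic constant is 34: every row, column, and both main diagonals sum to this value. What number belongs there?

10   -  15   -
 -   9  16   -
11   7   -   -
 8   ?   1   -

Column 1 must total 34; the given cells sum to 29, so (2,1) = 5.
Column 3 needs 34; the known cells sum to 32, so (3,3) = 2.
From main diagonal, 34 − (10 + 9 + 2) gives (4,4) = 13.
Anti-diagonal must total 34; the given cells sum to 31, so (1,4) = 3.
From row 1, 34 − (10 + 15 + 3) gives (1,2) = 6.
Row 2 needs 34; the known cells sum to 30, so (2,4) = 4.
Row 3 must total 34; the given cells sum to 20, so (3,4) = 14.
Row 4 must total 34; the given cells sum to 22, so (4,2) = 12.

12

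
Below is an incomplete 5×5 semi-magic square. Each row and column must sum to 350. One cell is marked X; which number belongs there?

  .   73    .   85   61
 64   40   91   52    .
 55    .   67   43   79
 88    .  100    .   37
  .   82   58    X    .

94

Row 2 must total 350; the given cells sum to 247, so (2,5) = 103.
The remaining cell in row 3 is (3,2) = 350 − 244 = 106.
The remaining cell in column 2 is (4,2) = 350 − 301 = 49.
From column 3, 350 − (91 + 67 + 100 + 58) gives (1,3) = 34.
From column 5, 350 − (61 + 103 + 79 + 37) gives (5,5) = 70.
From row 1, 350 − (73 + 34 + 85 + 61) gives (1,1) = 97.
The remaining cell in row 4 is (4,4) = 350 − 274 = 76.
Using column 1: 97 + 64 + 55 + 88 + ? → (5,1) = 350 − 304 = 46.
Using column 4: 85 + 52 + 43 + 76 + ? → (5,4) = 350 − 256 = 94.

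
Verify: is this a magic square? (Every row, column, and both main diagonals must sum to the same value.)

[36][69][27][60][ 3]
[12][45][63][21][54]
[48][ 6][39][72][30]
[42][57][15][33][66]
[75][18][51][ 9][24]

No — row 5 sums to 177 but row 3 sums to 195.

Row 1: 36 + 69 + 27 + 60 + 3 = 195.
Row 2: 12 + 45 + 63 + 21 + 54 = 195.
Row 3: 48 + 6 + 39 + 72 + 30 = 195.
Row 4: 42 + 57 + 15 + 33 + 66 = 213.
Row 5: 75 + 18 + 51 + 9 + 24 = 177.
Column 1: 36 + 12 + 48 + 42 + 75 = 213.
Column 2: 69 + 45 + 6 + 57 + 18 = 195.
Column 3: 27 + 63 + 39 + 15 + 51 = 195.
Column 4: 60 + 21 + 72 + 33 + 9 = 195.
Column 5: 3 + 54 + 30 + 66 + 24 = 177.
Main diagonal: 36 + 45 + 39 + 33 + 24 = 177.
Anti-diagonal: 3 + 21 + 39 + 57 + 75 = 195.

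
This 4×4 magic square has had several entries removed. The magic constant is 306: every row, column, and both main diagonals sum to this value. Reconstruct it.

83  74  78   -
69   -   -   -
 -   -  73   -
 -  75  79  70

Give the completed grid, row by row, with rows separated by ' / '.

Row 1: 83 + 74 + 78 + ? = 306, so (1,4) = 71.
From row 4, 306 − (75 + 79 + 70) gives (4,1) = 82.
Using column 1: 83 + 69 + 82 + ? → (3,1) = 306 − 234 = 72.
Column 3: 78 + 73 + 79 + ? = 306, so (2,3) = 76.
Main diagonal: 83 + 73 + 70 + ? = 306, so (2,2) = 80.
Anti-diagonal must total 306; the given cells sum to 229, so (3,2) = 77.
From row 2, 306 − (69 + 80 + 76) gives (2,4) = 81.
Using row 3: 72 + 77 + 73 + ? → (3,4) = 306 − 222 = 84.

83 74 78 71 / 69 80 76 81 / 72 77 73 84 / 82 75 79 70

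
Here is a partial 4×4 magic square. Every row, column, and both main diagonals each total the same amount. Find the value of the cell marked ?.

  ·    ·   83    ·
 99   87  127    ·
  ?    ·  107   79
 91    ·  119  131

Column 3 is complete and sums to 436; that is the magic constant.
Row 2 needs 436; the known cells sum to 313, so (2,4) = 123.
Row 4 must total 436; the given cells sum to 341, so (4,2) = 95.
Using column 4: 123 + 79 + 131 + ? → (1,4) = 436 − 333 = 103.
Main diagonal: 87 + 107 + 131 + ? = 436, so (1,1) = 111.
Using anti-diagonal: 103 + 127 + 91 + ? → (3,2) = 436 − 321 = 115.
Row 1 needs 436; the known cells sum to 297, so (1,2) = 139.
Using row 3: 115 + 107 + 79 + ? → (3,1) = 436 − 301 = 135.

135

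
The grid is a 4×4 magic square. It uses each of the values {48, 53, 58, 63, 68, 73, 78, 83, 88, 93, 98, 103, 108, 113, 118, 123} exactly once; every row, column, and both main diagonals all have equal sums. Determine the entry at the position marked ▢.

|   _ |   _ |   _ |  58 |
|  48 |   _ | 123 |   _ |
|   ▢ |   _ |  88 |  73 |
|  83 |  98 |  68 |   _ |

103

The 16 entries sum to 1368, so each line sums to 1368/4 = 342.
Using row 4: 83 + 98 + 68 + ? → (4,4) = 342 − 249 = 93.
The remaining cell in column 3 is (1,3) = 342 − 279 = 63.
Using column 4: 58 + 73 + 93 + ? → (2,4) = 342 − 224 = 118.
Anti-diagonal: 58 + 123 + 83 + ? = 342, so (3,2) = 78.
From row 2, 342 − (48 + 123 + 118) gives (2,2) = 53.
Row 3 must total 342; the given cells sum to 239, so (3,1) = 103.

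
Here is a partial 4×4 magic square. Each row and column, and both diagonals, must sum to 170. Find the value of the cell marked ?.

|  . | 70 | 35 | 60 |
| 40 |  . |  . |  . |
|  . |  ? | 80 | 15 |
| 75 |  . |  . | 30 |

25

From row 1, 170 − (70 + 35 + 60) gives (1,1) = 5.
From column 1, 170 − (5 + 40 + 75) gives (3,1) = 50.
Column 4 needs 170; the known cells sum to 105, so (2,4) = 65.
The remaining cell in main diagonal is (2,2) = 170 − 115 = 55.
The remaining cell in row 2 is (2,3) = 170 − 160 = 10.
Row 3 needs 170; the known cells sum to 145, so (3,2) = 25.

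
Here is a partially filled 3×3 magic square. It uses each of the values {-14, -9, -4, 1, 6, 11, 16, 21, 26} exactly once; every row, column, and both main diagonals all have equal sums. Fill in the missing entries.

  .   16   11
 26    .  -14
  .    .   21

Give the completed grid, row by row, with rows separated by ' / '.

The 9 entries sum to 54, so each line sums to 54/3 = 18.
From row 1, 18 − (16 + 11) gives (1,1) = -9.
Row 2: 26 + (-14) + ? = 18, so (2,2) = 6.
From column 1, 18 − (-9 + 26) gives (3,1) = 1.
The remaining cell in column 2 is (3,2) = 18 − 22 = -4.

-9 16 11 / 26 6 -14 / 1 -4 21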